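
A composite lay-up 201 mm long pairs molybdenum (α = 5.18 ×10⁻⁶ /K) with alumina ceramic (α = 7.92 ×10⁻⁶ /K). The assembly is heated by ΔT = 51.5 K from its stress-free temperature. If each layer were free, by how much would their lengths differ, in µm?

28.4 µm

Δα = |5.18 − 7.92|×10⁻⁶/K = 2.74×10⁻⁶/K.
ΔL_mismatch = Δα·L·ΔT = 2.74×10⁻⁶ × 201.0 mm × 51.5 K = 28.4 µm.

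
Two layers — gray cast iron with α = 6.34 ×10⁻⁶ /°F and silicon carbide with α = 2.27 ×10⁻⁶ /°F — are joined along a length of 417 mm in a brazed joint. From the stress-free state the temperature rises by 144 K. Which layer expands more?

gray cast iron: α = 6.34×10⁻⁶/°F × 9/5 = 11.4×10⁻⁶/K.
silicon carbide: α = 2.27×10⁻⁶/°F × 9/5 = 4.09×10⁻⁶/K.
α(gray cast iron) = 11.4×10⁻⁶/K vs α(silicon carbide) = 4.09×10⁻⁶/K.
Higher α expands more for the same ΔT: gray cast iron.

gray cast iron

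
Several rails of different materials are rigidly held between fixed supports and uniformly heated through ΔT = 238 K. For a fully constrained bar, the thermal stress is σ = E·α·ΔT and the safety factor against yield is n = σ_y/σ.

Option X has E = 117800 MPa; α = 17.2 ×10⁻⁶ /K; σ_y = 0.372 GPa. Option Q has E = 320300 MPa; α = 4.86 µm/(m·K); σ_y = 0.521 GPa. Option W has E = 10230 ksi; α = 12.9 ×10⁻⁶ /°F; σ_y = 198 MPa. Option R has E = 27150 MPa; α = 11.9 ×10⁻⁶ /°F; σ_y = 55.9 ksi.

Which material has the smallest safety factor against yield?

option W

Per material, after unit conversion:
  option X: E = 117.8, α = 17.2, σ_y = 372.0 → σ = 482 MPa, n = 0.771
  option Q: E = 320.3, α = 4.86, σ_y = 521.0 → σ = 370 MPa, n = 1.41
  option W: E = 70.53, α = 23.2, σ_y = 198.0 → σ = 390 MPa, n = 0.508
  option R: E = 27.15, α = 21.4, σ_y = 385.4 → σ = 138 MPa, n = 2.78
The minimum is option W at n = 0.508.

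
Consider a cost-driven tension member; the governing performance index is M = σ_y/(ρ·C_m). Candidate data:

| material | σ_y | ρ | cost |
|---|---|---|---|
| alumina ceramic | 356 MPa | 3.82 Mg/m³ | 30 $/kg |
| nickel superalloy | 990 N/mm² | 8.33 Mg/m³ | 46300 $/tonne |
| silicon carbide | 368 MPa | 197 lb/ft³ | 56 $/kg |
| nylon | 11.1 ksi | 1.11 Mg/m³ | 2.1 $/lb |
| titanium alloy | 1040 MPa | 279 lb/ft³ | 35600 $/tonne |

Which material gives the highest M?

nylon

Putting every candidate on a common basis:
  alumina ceramic: σ_y = 356.0 MPa, ρ = 3820 kg/m³, cost = 30.00 $/kg
  nickel superalloy: σ_y = 990.0 MPa, ρ = 8330 kg/m³, cost = 46.30 $/kg
  silicon carbide: σ_y = 368.0 MPa, ρ = 3156 kg/m³, cost = 56.00 $/kg
  nylon: σ_y = 76.53 MPa, ρ = 1110 kg/m³, cost = 4.630 $/kg
  titanium alloy: σ_y = 1040 MPa, ρ = 4469 kg/m³, cost = 35.60 $/kg
  nylon: M = 14.9 kN·m per $
  titanium alloy: M = 6.54 kN·m per $
  alumina ceramic: M = 3.11 kN·m per $
  nickel superalloy: M = 2.57 kN·m per $
  silicon carbide: M = 2.08 kN·m per $
Highest index: nylon.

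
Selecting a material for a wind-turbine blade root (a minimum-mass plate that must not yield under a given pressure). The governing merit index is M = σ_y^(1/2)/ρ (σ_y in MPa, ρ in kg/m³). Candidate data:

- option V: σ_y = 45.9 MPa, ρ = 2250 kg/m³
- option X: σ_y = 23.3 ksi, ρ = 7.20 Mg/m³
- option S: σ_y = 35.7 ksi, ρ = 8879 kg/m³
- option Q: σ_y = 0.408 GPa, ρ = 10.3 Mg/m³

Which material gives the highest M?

option V

Convert each candidate to consistent units, then evaluate M:
  option V: σ_y = 45.90 MPa, ρ = 2250 kg/m³
  option X: σ_y = 160.6 MPa, ρ = 7200 kg/m³
  option S: σ_y = 246.1 MPa, ρ = 8879 kg/m³
  option Q: σ_y = 408.0 MPa, ρ = 10300 kg/m³
  option V: M = 3.01×10⁻³
  option Q: M = 1.96×10⁻³
  option S: M = 1.77×10⁻³
  option X: M = 1.76×10⁻³
The maximum is for option V.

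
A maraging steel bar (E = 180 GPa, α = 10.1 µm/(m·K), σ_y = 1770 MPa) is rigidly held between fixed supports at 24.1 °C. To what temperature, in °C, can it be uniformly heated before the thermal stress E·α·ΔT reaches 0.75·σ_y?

E·α·ΔT = 1328 MPa ⇒ ΔT = 1328 / (180.0×10³ × 10.1×10⁻⁶) = 730.2 K.
T = 24.1 + 730.2 = 754.3 °C.

754 °C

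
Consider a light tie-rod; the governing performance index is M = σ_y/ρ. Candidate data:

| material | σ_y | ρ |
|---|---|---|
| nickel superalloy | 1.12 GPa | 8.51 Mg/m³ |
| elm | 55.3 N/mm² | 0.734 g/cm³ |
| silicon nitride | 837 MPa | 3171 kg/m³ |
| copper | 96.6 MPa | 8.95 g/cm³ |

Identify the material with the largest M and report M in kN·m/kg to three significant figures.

In SI units:
  nickel superalloy: σ_y = 1120 MPa, ρ = 8510 kg/m³
  elm: σ_y = 55.30 MPa, ρ = 734.0 kg/m³
  silicon nitride: σ_y = 837.0 MPa, ρ = 3171 kg/m³
  copper: σ_y = 96.60 MPa, ρ = 8950 kg/m³
  silicon nitride: M = 264 kN·m/kg
  nickel superalloy: M = 132 kN·m/kg
  elm: M = 75.3 kN·m/kg
  copper: M = 10.8 kN·m/kg
Highest index: silicon nitride.

silicon nitride, M = 264 kN·m/kg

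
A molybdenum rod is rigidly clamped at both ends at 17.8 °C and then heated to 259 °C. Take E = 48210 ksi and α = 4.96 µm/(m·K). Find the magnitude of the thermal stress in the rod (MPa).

398 MPa

E = 48210 ksi = 332.4 GPa.
ΔT = 241.2 K. Constrained thermal stress σ = E·α·ΔT = 332.4×10³ MPa × 4.96×10⁻⁶ × 241.2 = 398 MPa (compressive).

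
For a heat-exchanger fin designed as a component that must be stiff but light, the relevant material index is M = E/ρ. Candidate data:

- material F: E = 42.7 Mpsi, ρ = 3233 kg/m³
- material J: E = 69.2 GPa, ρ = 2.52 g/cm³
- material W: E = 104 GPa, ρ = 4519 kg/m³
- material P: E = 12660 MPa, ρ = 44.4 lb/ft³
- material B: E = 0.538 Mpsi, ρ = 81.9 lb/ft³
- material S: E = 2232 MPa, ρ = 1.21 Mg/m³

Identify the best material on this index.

material F

In SI units:
  material F: E = 294.4 GPa, ρ = 3233 kg/m³
  material J: E = 69.20 GPa, ρ = 2520 kg/m³
  material W: E = 104.0 GPa, ρ = 4519 kg/m³
  material P: E = 12.66 GPa, ρ = 711.2 kg/m³
  material B: E = 3.709 GPa, ρ = 1312 kg/m³
  material S: E = 2.232 GPa, ρ = 1210 kg/m³
  material F: M = 91.1 MN·m/kg
  material J: M = 27.5 MN·m/kg
  material W: M = 23.0 MN·m/kg
  material P: M = 17.8 MN·m/kg
  material B: M = 2.83 MN·m/kg
  material S: M = 1.84 MN·m/kg
The maximum is for material F.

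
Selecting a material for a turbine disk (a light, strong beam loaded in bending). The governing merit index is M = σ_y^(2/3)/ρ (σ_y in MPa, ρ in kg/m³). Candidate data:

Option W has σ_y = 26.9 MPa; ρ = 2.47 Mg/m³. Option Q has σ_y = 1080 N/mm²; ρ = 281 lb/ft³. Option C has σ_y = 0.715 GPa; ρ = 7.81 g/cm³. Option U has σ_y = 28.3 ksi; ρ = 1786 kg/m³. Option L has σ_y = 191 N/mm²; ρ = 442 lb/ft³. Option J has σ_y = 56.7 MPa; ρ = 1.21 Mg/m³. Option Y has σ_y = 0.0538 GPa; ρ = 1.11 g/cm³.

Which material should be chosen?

Putting every candidate on a common basis:
  option W: σ_y = 26.90 MPa, ρ = 2470 kg/m³
  option Q: σ_y = 1080 MPa, ρ = 4501 kg/m³
  option C: σ_y = 715.0 MPa, ρ = 7810 kg/m³
  option U: σ_y = 195.1 MPa, ρ = 1786 kg/m³
  option L: σ_y = 191.0 MPa, ρ = 7080 kg/m³
  option J: σ_y = 56.70 MPa, ρ = 1210 kg/m³
  option Y: σ_y = 53.80 MPa, ρ = 1110 kg/m³
  option Q: M = 23.4×10⁻³
  option U: M = 18.8×10⁻³
  option Y: M = 12.8×10⁻³
  option J: M = 12.2×10⁻³
  option C: M = 10.2×10⁻³
  option L: M = 4.68×10⁻³
  option W: M = 3.63×10⁻³
Highest index: option Q.

option Q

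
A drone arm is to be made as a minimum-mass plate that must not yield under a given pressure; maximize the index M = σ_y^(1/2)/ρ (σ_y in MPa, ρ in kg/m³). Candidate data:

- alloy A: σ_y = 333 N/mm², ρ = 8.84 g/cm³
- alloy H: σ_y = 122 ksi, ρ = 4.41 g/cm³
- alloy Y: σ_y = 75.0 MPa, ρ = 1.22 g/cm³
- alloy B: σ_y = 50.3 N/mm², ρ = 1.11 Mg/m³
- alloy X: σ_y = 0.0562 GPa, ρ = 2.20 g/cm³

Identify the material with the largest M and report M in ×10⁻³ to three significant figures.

In SI units:
  alloy A: σ_y = 333.0 MPa, ρ = 8840 kg/m³
  alloy H: σ_y = 841.2 MPa, ρ = 4410 kg/m³
  alloy Y: σ_y = 75.00 MPa, ρ = 1220 kg/m³
  alloy B: σ_y = 50.30 MPa, ρ = 1110 kg/m³
  alloy X: σ_y = 56.20 MPa, ρ = 2200 kg/m³
  alloy Y: M = 7.10×10⁻³
  alloy H: M = 6.58×10⁻³
  alloy B: M = 6.39×10⁻³
  alloy X: M = 3.41×10⁻³
  alloy A: M = 2.06×10⁻³
Alloy Y ranks first.

alloy Y, M = 7.10×10⁻³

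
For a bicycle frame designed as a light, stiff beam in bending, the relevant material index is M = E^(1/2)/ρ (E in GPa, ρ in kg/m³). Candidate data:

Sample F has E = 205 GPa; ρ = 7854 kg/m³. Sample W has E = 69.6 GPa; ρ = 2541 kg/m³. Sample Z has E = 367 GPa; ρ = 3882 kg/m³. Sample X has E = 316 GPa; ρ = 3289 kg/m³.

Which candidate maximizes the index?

Evaluate M for each candidate:
  sample X: M = 5.40×10⁻³
  sample Z: M = 4.93×10⁻³
  sample W: M = 3.28×10⁻³
  sample F: M = 1.82×10⁻³
Sample X has the largest M.

sample X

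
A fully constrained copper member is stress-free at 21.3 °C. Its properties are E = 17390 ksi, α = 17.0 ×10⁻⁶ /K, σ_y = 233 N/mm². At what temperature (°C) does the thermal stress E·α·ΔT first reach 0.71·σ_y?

E = 17390 ksi = 119.9 GPa.
σ_y = 233 N/mm² = 233.0 MPa.
E·α·ΔT = 165.4 MPa ⇒ ΔT = 165.4 / (119.9×10³ × 17.0×10⁻⁶) = 81.16 K.
T = 21.3 + 81.16 = 102.5 °C.

102 °C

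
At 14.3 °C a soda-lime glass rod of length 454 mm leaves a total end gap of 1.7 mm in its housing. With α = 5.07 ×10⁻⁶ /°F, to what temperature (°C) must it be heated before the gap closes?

425 °C

α = 5.07×10⁻⁶/°F × 9/5 = 9.13×10⁻⁶/K.
α·L₀·ΔT = 1.7 mm ⇒ ΔT = 1.7 / (9.13×10⁻⁶ × 454.0) = 410.3 K.
T = 14.3 + 410.3 = 424.6 °C.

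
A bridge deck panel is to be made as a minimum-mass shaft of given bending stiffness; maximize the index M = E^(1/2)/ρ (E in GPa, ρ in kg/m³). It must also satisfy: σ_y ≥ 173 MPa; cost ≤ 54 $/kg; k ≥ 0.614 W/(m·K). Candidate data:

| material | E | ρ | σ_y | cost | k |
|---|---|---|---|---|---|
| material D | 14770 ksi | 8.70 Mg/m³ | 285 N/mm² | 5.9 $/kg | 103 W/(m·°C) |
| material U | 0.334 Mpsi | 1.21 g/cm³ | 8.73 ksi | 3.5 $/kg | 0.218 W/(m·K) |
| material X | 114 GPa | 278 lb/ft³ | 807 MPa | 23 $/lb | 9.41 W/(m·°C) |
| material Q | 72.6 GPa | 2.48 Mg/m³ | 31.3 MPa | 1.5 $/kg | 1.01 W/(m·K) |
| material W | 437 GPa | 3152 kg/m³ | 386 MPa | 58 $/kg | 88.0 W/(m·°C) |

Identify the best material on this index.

material X

Screen on constraints: σ_y ≥ 173 MPa; cost ≤ 54 $/kg; k ≥ 0.614 W/(m·K). Survivors: material D, material X.
After converting to SI:
  material D: E = 101.8 GPa, ρ = 8700 kg/m³
  material X: E = 114.0 GPa, ρ = 4453 kg/m³
  material X: M = 2.40×10⁻³
  material D: M = 1.16×10⁻³
Material X has the largest M.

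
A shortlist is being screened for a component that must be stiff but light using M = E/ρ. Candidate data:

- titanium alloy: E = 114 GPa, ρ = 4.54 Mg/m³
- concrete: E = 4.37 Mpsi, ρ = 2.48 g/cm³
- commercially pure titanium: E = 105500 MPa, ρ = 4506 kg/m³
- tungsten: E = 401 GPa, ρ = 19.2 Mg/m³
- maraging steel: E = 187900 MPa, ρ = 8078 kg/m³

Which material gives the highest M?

In SI units:
  titanium alloy: E = 114.0 GPa, ρ = 4540 kg/m³
  concrete: E = 30.13 GPa, ρ = 2480 kg/m³
  commercially pure titanium: E = 105.5 GPa, ρ = 4506 kg/m³
  tungsten: E = 401.0 GPa, ρ = 19200 kg/m³
  maraging steel: E = 187.9 GPa, ρ = 8078 kg/m³
  titanium alloy: M = 25.1 MN·m/kg
  commercially pure titanium: M = 23.4 MN·m/kg
  maraging steel: M = 23.3 MN·m/kg
  tungsten: M = 20.9 MN·m/kg
  concrete: M = 12.1 MN·m/kg
Highest index: titanium alloy.

titanium alloy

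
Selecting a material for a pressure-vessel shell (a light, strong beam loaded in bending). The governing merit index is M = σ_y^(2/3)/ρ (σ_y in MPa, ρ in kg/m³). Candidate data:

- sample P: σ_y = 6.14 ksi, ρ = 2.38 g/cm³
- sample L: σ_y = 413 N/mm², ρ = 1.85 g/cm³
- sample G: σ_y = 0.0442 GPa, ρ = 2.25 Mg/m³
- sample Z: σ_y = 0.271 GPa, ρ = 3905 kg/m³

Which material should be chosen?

Convert each candidate to consistent units, then evaluate M:
  sample P: σ_y = 42.33 MPa, ρ = 2380 kg/m³
  sample L: σ_y = 413.0 MPa, ρ = 1850 kg/m³
  sample G: σ_y = 44.20 MPa, ρ = 2250 kg/m³
  sample Z: σ_y = 271.0 MPa, ρ = 3905 kg/m³
  sample L: M = 30.0×10⁻³
  sample Z: M = 10.7×10⁻³
  sample G: M = 5.56×10⁻³
  sample P: M = 5.10×10⁻³
The maximum is for sample L.

sample L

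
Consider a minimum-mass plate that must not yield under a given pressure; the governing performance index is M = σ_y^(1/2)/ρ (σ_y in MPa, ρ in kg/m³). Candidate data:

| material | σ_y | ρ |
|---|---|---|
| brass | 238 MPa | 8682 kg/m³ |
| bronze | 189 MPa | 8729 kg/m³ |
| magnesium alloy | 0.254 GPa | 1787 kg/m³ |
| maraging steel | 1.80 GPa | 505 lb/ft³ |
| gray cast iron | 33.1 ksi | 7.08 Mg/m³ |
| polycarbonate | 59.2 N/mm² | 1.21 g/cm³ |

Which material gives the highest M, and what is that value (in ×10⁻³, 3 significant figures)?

magnesium alloy, M = 8.92×10⁻³

In SI units:
  brass: σ_y = 238.0 MPa, ρ = 8682 kg/m³
  bronze: σ_y = 189.0 MPa, ρ = 8729 kg/m³
  magnesium alloy: σ_y = 254.0 MPa, ρ = 1787 kg/m³
  maraging steel: σ_y = 1800 MPa, ρ = 8089 kg/m³
  gray cast iron: σ_y = 228.2 MPa, ρ = 7080 kg/m³
  polycarbonate: σ_y = 59.20 MPa, ρ = 1210 kg/m³
  magnesium alloy: M = 8.92×10⁻³
  polycarbonate: M = 6.36×10⁻³
  maraging steel: M = 5.24×10⁻³
  gray cast iron: M = 2.13×10⁻³
  brass: M = 1.78×10⁻³
  bronze: M = 1.57×10⁻³
The maximum is for magnesium alloy.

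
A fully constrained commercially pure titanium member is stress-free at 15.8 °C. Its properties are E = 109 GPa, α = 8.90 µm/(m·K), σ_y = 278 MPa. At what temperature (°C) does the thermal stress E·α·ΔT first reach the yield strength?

302 °C

E·α·ΔT = 278.0 MPa ⇒ ΔT = 278.0 / (109.0×10³ × 8.90×10⁻⁶) = 286.6 K.
T = 15.8 + 286.6 = 302.4 °C.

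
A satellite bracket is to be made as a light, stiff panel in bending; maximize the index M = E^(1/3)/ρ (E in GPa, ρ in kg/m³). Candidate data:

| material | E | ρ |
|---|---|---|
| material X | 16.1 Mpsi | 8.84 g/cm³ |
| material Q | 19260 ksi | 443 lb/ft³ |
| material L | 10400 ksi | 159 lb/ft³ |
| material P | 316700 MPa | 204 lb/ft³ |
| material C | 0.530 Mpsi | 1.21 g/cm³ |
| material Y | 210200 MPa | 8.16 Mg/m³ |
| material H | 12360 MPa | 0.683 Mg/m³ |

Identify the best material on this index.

material H

Normalizing units and computing the index:
  material X: E = 111.0 GPa, ρ = 8840 kg/m³
  material Q: E = 132.8 GPa, ρ = 7096 kg/m³
  material L: E = 71.71 GPa, ρ = 2547 kg/m³
  material P: E = 316.7 GPa, ρ = 3268 kg/m³
  material C: E = 3.654 GPa, ρ = 1210 kg/m³
  material Y: E = 210.2 GPa, ρ = 8160 kg/m³
  material H: E = 12.36 GPa, ρ = 683.0 kg/m³
  material H: M = 3.39×10⁻³
  material P: M = 2.09×10⁻³
  material L: M = 1.63×10⁻³
  material C: M = 1.27×10⁻³
  material Y: M = 0.729×10⁻³
  material Q: M = 0.719×10⁻³
  material X: M = 0.544×10⁻³
Material H ranks first.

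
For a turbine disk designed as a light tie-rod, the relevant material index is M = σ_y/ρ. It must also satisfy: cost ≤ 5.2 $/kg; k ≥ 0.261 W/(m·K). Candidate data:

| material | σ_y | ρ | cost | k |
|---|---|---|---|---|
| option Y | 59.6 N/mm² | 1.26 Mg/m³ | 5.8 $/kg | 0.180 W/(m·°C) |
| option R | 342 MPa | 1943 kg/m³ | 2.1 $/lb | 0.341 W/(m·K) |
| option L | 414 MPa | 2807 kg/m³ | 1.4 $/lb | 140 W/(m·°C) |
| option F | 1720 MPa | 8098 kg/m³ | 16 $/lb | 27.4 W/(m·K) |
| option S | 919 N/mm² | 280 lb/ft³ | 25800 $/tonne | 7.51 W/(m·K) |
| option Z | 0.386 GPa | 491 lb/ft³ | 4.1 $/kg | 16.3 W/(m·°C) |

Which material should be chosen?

option R

Screen on constraints: cost ≤ 5.2 $/kg; k ≥ 0.261 W/(m·K). Survivors: option R, option L, option Z.
In SI units:
  option R: σ_y = 342.0 MPa, ρ = 1943 kg/m³
  option L: σ_y = 414.0 MPa, ρ = 2807 kg/m³
  option Z: σ_y = 386.0 MPa, ρ = 7865 kg/m³
  option R: M = 176 kN·m/kg
  option L: M = 147 kN·m/kg
  option Z: M = 49.1 kN·m/kg
The maximum is for option R.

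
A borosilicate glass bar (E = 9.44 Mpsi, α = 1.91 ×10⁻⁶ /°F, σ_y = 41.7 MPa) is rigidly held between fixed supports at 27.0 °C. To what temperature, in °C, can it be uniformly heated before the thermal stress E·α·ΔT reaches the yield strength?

213 °C

E = 9.44 Mpsi = 65.09 GPa.
α = 1.91×10⁻⁶/°F × 9/5 = 3.44×10⁻⁶/K.
E·α·ΔT = 41.70 MPa ⇒ ΔT = 41.70 / (65.09×10³ × 3.44×10⁻⁶) = 186.4 K.
T = 27.0 + 186.4 = 213.4 °C.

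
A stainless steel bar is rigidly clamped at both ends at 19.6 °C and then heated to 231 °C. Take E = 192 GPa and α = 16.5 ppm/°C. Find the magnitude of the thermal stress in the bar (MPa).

ΔT = 211.4 K. Constrained thermal stress σ = E·α·ΔT = 192.0×10³ MPa × 16.5×10⁻⁶ × 211.4 = 670 MPa (compressive).

670 MPa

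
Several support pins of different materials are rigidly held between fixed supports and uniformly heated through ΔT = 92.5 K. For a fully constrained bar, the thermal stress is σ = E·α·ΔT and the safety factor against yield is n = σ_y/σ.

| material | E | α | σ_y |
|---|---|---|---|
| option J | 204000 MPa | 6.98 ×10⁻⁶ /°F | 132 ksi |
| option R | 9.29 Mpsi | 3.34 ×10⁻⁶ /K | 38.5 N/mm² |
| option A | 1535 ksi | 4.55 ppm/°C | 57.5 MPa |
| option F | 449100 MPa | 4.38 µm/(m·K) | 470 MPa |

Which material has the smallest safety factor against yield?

In consistent units (E in GPa, α in ×10⁻⁶/K, σ_y in MPa):
  option J: E = 204.0, α = 12.6, σ_y = 910.1 → σ = 237 MPa, n = 3.84
  option R: E = 64.05, α = 3.34, σ_y = 38.50 → σ = 19.8 MPa, n = 1.95
  option A: E = 10.58, α = 4.55, σ_y = 57.50 → σ = 4.45 MPa, n = 12.9
  option F: E = 449.1, α = 4.38, σ_y = 470.0 → σ = 182 MPa, n = 2.58
Smallest n: option R with n = 1.95.

option R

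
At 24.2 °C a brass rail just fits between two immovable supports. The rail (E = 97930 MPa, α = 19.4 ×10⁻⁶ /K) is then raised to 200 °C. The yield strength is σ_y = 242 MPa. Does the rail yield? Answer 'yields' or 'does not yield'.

yields

E = 97930 MPa = 97.93 GPa.
ΔT = 175.8 K. Constrained thermal stress σ = E·α·ΔT = 97.93×10³ MPa × 19.4×10⁻⁶ × 175.8 = 334 MPa (compressive).
Compare to σ_y = 242 MPa: σ ≥ σ_y, so it yields.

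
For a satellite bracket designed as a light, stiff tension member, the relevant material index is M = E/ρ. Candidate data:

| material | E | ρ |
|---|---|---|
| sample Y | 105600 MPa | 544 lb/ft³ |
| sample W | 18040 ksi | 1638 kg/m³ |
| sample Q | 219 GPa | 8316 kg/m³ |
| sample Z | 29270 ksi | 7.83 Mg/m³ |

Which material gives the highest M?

After converting to SI:
  sample Y: E = 105.6 GPa, ρ = 8714 kg/m³
  sample W: E = 124.4 GPa, ρ = 1638 kg/m³
  sample Q: E = 219.0 GPa, ρ = 8316 kg/m³
  sample Z: E = 201.8 GPa, ρ = 7830 kg/m³
  sample W: M = 75.9 MN·m/kg
  sample Q: M = 26.3 MN·m/kg
  sample Z: M = 25.8 MN·m/kg
  sample Y: M = 12.1 MN·m/kg
The maximum is for sample W.

sample W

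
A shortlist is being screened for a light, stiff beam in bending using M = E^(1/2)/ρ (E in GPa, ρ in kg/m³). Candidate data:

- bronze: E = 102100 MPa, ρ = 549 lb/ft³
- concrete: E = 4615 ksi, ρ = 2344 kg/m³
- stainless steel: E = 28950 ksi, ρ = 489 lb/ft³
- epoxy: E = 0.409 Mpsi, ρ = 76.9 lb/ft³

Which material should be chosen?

Putting every candidate on a common basis:
  bronze: E = 102.1 GPa, ρ = 8794 kg/m³
  concrete: E = 31.82 GPa, ρ = 2344 kg/m³
  stainless steel: E = 199.6 GPa, ρ = 7833 kg/m³
  epoxy: E = 2.820 GPa, ρ = 1232 kg/m³
  concrete: M = 2.41×10⁻³
  stainless steel: M = 1.80×10⁻³
  epoxy: M = 1.36×10⁻³
  bronze: M = 1.15×10⁻³
The maximum is for concrete.

concrete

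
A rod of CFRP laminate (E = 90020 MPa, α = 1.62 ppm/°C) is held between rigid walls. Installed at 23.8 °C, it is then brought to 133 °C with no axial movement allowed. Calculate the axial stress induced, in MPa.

15.9 MPa

E = 90020 MPa = 90.02 GPa.
ΔT = 109.2 K. Constrained thermal stress σ = E·α·ΔT = 90.02×10³ MPa × 1.62×10⁻⁶ × 109.2 = 15.9 MPa (compressive).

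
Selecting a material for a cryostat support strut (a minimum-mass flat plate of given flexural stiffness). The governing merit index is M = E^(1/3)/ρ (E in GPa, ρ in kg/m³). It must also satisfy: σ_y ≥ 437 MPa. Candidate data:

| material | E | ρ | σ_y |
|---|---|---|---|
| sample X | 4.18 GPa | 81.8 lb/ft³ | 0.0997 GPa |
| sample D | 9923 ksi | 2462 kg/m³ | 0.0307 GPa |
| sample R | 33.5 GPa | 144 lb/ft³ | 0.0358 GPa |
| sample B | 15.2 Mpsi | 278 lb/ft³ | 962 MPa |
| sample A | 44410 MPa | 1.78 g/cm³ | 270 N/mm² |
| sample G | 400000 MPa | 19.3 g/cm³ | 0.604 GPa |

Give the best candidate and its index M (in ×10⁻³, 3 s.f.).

sample B, M = 1.06×10⁻³

Screen on constraints: σ_y ≥ 437 MPa. Survivors: sample B, sample G.
In SI units:
  sample B: E = 104.8 GPa, ρ = 4453 kg/m³
  sample G: E = 400.0 GPa, ρ = 19300 kg/m³
  sample B: M = 1.06×10⁻³
  sample G: M = 0.382×10⁻³
Highest index: sample B.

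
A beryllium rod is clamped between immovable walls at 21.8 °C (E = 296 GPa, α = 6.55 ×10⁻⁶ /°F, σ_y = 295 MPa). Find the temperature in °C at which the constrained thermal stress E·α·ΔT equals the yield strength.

α = 6.55×10⁻⁶/°F × 9/5 = 11.8×10⁻⁶/K.
E·α·ΔT = 295.0 MPa ⇒ ΔT = 295.0 / (296.0×10³ × 11.8×10⁻⁶) = 84.53 K.
T = 21.8 + 84.53 = 106.3 °C.

106 °C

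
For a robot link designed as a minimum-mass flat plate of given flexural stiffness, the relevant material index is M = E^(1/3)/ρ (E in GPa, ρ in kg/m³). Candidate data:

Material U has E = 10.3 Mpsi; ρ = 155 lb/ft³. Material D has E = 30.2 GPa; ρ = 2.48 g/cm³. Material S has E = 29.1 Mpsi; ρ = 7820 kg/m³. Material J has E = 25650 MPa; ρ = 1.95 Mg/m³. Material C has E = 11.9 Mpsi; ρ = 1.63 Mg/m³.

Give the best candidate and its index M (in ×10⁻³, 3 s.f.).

material C, M = 2.67×10⁻³

Putting every candidate on a common basis:
  material U: E = 71.02 GPa, ρ = 2483 kg/m³
  material D: E = 30.20 GPa, ρ = 2480 kg/m³
  material S: E = 200.6 GPa, ρ = 7820 kg/m³
  material J: E = 25.65 GPa, ρ = 1950 kg/m³
  material C: E = 82.05 GPa, ρ = 1630 kg/m³
  material C: M = 2.67×10⁻³
  material U: M = 1.67×10⁻³
  material J: M = 1.51×10⁻³
  material D: M = 1.26×10⁻³
  material S: M = 0.749×10⁻³
Highest index: material C.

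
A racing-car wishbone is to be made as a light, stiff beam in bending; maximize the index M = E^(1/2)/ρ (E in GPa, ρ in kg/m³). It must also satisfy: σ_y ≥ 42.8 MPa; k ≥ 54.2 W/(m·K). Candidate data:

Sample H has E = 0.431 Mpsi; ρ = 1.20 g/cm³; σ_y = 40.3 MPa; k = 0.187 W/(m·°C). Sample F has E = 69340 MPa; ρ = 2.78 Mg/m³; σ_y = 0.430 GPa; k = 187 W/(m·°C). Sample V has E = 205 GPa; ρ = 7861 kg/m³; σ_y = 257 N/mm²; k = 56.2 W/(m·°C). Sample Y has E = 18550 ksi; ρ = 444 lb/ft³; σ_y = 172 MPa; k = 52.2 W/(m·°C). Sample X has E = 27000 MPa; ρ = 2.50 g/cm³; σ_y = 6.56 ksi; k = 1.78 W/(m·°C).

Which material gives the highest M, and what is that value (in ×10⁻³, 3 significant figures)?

Screen on constraints: σ_y ≥ 42.8 MPa; k ≥ 54.2 W/(m·K). Survivors: sample F, sample V.
Normalizing units and computing the index:
  sample F: E = 69.34 GPa, ρ = 2780 kg/m³
  sample V: E = 205.0 GPa, ρ = 7861 kg/m³
  sample F: M = 3.00×10⁻³
  sample V: M = 1.82×10⁻³
Highest index: sample F.

sample F, M = 3.00×10⁻³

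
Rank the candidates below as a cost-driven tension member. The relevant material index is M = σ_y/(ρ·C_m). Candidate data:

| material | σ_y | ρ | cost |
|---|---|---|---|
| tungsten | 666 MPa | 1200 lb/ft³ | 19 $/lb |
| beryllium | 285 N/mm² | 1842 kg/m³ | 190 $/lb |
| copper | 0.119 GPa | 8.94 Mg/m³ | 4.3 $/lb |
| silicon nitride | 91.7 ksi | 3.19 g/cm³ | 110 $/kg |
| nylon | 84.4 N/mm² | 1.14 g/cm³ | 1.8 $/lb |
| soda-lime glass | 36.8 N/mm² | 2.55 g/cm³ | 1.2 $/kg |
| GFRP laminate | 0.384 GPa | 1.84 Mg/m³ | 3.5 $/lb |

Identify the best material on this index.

Putting every candidate on a common basis:
  tungsten: σ_y = 666.0 MPa, ρ = 19220 kg/m³, cost = 41.89 $/kg
  beryllium: σ_y = 285.0 MPa, ρ = 1842 kg/m³, cost = 418.9 $/kg
  copper: σ_y = 119.0 MPa, ρ = 8940 kg/m³, cost = 9.480 $/kg
  silicon nitride: σ_y = 632.2 MPa, ρ = 3190 kg/m³, cost = 110.0 $/kg
  nylon: σ_y = 84.40 MPa, ρ = 1140 kg/m³, cost = 3.968 $/kg
  soda-lime glass: σ_y = 36.80 MPa, ρ = 2550 kg/m³, cost = 1.200 $/kg
  GFRP laminate: σ_y = 384.0 MPa, ρ = 1840 kg/m³, cost = 7.716 $/kg
  GFRP laminate: M = 27.0 kN·m per $
  nylon: M = 18.7 kN·m per $
  soda-lime glass: M = 12.0 kN·m per $
  silicon nitride: M = 1.80 kN·m per $
  copper: M = 1.40 kN·m per $
  tungsten: M = 0.827 kN·m per $
  beryllium: M = 0.369 kN·m per $
Highest index: GFRP laminate.

GFRP laminate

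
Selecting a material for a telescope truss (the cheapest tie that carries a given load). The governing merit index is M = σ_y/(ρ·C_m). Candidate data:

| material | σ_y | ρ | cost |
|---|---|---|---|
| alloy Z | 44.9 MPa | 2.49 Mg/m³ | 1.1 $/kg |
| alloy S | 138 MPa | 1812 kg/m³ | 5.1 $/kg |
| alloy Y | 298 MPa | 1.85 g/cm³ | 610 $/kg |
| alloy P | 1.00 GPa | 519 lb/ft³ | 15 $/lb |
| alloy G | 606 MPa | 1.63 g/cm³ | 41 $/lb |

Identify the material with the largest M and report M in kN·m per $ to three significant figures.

alloy Z, M = 16.4 kN·m per $

Normalizing units and computing the index:
  alloy Z: σ_y = 44.90 MPa, ρ = 2490 kg/m³, cost = 1.100 $/kg
  alloy S: σ_y = 138.0 MPa, ρ = 1812 kg/m³, cost = 5.100 $/kg
  alloy Y: σ_y = 298.0 MPa, ρ = 1850 kg/m³, cost = 610.0 $/kg
  alloy P: σ_y = 1000 MPa, ρ = 8314 kg/m³, cost = 33.07 $/kg
  alloy G: σ_y = 606.0 MPa, ρ = 1630 kg/m³, cost = 90.39 $/kg
  alloy Z: M = 16.4 kN·m per $
  alloy S: M = 14.9 kN·m per $
  alloy G: M = 4.11 kN·m per $
  alloy P: M = 3.64 kN·m per $
  alloy Y: M = 0.264 kN·m per $
Highest index: alloy Z.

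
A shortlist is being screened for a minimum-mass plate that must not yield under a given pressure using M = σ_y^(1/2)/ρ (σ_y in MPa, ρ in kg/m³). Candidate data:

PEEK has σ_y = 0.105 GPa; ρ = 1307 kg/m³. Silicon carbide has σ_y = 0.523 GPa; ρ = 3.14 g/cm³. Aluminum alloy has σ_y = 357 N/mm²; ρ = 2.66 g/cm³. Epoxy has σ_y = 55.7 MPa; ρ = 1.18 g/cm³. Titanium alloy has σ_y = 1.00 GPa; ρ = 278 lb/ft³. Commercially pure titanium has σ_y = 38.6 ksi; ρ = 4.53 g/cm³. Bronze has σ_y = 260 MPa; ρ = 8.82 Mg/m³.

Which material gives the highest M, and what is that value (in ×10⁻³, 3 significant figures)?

In SI units:
  PEEK: σ_y = 105.0 MPa, ρ = 1307 kg/m³
  silicon carbide: σ_y = 523.0 MPa, ρ = 3140 kg/m³
  aluminum alloy: σ_y = 357.0 MPa, ρ = 2660 kg/m³
  epoxy: σ_y = 55.70 MPa, ρ = 1180 kg/m³
  titanium alloy: σ_y = 1000 MPa, ρ = 4453 kg/m³
  commercially pure titanium: σ_y = 266.1 MPa, ρ = 4530 kg/m³
  bronze: σ_y = 260.0 MPa, ρ = 8820 kg/m³
  PEEK: M = 7.84×10⁻³
  silicon carbide: M = 7.28×10⁻³
  aluminum alloy: M = 7.10×10⁻³
  titanium alloy: M = 7.10×10⁻³
  epoxy: M = 6.32×10⁻³
  commercially pure titanium: M = 3.60×10⁻³
  bronze: M = 1.83×10⁻³
PEEK has the largest M.

PEEK, M = 7.84×10⁻³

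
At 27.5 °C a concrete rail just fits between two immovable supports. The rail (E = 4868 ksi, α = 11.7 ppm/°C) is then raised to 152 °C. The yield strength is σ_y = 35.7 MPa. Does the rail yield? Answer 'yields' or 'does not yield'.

E = 4868 ksi = 33.56 GPa.
ΔT = 124.5 K. Constrained thermal stress σ = E·α·ΔT = 33.56×10³ MPa × 11.7×10⁻⁶ × 124.5 = 48.9 MPa (compressive).
Compare to σ_y = 35.7 MPa: σ ≥ σ_y, so it yields.

yields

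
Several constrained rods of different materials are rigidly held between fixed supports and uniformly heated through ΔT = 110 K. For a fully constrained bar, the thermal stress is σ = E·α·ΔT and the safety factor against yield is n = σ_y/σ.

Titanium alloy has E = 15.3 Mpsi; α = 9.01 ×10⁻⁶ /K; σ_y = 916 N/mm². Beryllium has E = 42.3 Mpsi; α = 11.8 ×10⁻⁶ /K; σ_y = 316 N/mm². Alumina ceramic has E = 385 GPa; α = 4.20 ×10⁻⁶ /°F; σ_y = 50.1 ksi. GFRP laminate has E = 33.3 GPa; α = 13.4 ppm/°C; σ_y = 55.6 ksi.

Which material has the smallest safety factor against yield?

Per material, after unit conversion:
  titanium alloy: E = 105.5, α = 9.01, σ_y = 916.0 → σ = 105 MPa, n = 8.76
  beryllium: E = 291.6, α = 11.8, σ_y = 316.0 → σ = 379 MPa, n = 0.835
  alumina ceramic: E = 385.0, α = 7.56, σ_y = 345.4 → σ = 320 MPa, n = 1.08
  GFRP laminate: E = 33.30, α = 13.4, σ_y = 383.3 → σ = 49.1 MPa, n = 7.81
Smallest n: beryllium with n = 0.835.

beryllium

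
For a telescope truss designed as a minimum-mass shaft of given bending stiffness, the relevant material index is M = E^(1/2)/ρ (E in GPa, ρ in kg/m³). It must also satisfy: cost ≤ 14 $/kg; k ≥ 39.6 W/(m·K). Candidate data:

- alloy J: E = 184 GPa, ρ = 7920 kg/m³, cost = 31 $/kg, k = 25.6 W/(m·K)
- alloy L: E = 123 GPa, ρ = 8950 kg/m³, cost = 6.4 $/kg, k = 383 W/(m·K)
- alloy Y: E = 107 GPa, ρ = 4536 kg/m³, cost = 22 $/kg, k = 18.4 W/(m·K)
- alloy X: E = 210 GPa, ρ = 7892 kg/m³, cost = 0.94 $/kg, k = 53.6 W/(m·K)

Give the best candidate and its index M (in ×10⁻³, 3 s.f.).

Screen on constraints: cost ≤ 14 $/kg; k ≥ 39.6 W/(m·K). Survivors: alloy L, alloy X.
Computing M directly (units already consistent):
  alloy X: M = 1.84×10⁻³
  alloy L: M = 1.24×10⁻³
Highest index: alloy X.

alloy X, M = 1.84×10⁻³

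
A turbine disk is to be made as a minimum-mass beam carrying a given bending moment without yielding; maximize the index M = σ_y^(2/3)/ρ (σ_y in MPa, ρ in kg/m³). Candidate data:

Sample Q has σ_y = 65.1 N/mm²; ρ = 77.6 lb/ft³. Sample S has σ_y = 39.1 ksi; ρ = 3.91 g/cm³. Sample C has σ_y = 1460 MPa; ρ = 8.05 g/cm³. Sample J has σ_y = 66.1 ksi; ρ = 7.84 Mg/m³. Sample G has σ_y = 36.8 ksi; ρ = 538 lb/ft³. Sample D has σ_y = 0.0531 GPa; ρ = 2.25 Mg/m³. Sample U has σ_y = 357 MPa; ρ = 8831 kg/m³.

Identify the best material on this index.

sample C

After converting to SI:
  sample Q: σ_y = 65.10 MPa, ρ = 1243 kg/m³
  sample S: σ_y = 269.6 MPa, ρ = 3910 kg/m³
  sample C: σ_y = 1460 MPa, ρ = 8050 kg/m³
  sample J: σ_y = 455.7 MPa, ρ = 7840 kg/m³
  sample G: σ_y = 253.7 MPa, ρ = 8618 kg/m³
  sample D: σ_y = 53.10 MPa, ρ = 2250 kg/m³
  sample U: σ_y = 357.0 MPa, ρ = 8831 kg/m³
  sample C: M = 16.0×10⁻³
  sample Q: M = 13.0×10⁻³
  sample S: M = 10.7×10⁻³
  sample J: M = 7.55×10⁻³
  sample D: M = 6.28×10⁻³
  sample U: M = 5.70×10⁻³
  sample G: M = 4.65×10⁻³
The maximum is for sample C.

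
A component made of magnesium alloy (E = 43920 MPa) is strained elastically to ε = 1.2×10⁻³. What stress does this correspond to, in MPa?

E = 43920 MPa = 43.92 GPa.
σ = E·ε = 43920 MPa × 1.2×10⁻³ = 52.7 MPa.

52.7 MPa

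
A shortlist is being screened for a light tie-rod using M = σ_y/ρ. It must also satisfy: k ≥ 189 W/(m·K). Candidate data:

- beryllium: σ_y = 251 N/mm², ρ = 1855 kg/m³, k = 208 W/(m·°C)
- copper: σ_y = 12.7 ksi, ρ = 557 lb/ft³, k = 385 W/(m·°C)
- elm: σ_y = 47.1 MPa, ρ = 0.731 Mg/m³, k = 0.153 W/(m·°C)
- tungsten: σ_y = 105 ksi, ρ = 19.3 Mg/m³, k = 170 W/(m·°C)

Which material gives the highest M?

beryllium

Screen on constraints: k ≥ 189 W/(m·K). Survivors: beryllium, copper.
Putting every candidate on a common basis:
  beryllium: σ_y = 251.0 MPa, ρ = 1855 kg/m³
  copper: σ_y = 87.56 MPa, ρ = 8922 kg/m³
  beryllium: M = 135 kN·m/kg
  copper: M = 9.81 kN·m/kg
Beryllium has the largest M.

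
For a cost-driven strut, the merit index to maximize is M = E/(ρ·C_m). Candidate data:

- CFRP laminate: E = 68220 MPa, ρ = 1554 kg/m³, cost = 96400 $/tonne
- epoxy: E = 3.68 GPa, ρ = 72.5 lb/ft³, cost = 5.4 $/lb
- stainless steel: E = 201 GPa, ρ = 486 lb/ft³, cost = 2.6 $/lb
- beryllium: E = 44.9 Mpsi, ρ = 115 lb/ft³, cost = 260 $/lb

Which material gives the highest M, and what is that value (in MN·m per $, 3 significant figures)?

In SI units:
  CFRP laminate: E = 68.22 GPa, ρ = 1554 kg/m³, cost = 96.40 $/kg
  epoxy: E = 3.680 GPa, ρ = 1161 kg/m³, cost = 11.90 $/kg
  stainless steel: E = 201.0 GPa, ρ = 7785 kg/m³, cost = 5.732 $/kg
  beryllium: E = 309.6 GPa, ρ = 1842 kg/m³, cost = 573.2 $/kg
  stainless steel: M = 4.50 MN·m per $
  CFRP laminate: M = 0.455 MN·m per $
  beryllium: M = 0.293 MN·m per $
  epoxy: M = 0.266 MN·m per $
Highest index: stainless steel.

stainless steel, M = 4.50 MN·m per $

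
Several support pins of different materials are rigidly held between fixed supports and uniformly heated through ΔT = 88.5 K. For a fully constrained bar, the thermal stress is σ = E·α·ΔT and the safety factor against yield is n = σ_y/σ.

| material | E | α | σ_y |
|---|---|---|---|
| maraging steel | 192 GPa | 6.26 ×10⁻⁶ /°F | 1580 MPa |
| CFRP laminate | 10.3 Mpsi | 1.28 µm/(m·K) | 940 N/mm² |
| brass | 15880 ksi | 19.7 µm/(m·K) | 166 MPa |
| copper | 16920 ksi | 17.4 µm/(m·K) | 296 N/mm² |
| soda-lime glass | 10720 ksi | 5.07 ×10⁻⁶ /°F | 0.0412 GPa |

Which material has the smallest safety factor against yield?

soda-lime glass

Converting E to GPa, α to ×10⁻⁶/K, σ_y to MPa, then σ and n for each:
  maraging steel: E = 192.0, α = 11.3, σ_y = 1580 → σ = 191 MPa, n = 8.25
  CFRP laminate: E = 71.02, α = 1.28, σ_y = 940.0 → σ = 8.04 MPa, n = 117
  brass: E = 109.5, α = 19.7, σ_y = 166.0 → σ = 191 MPa, n = 0.870
  copper: E = 116.7, α = 17.4, σ_y = 296.0 → σ = 180 MPa, n = 1.65
  soda-lime glass: E = 73.91, α = 9.13, σ_y = 41.20 → σ = 59.7 MPa, n = 0.690
Smallest n: soda-lime glass with n = 0.690.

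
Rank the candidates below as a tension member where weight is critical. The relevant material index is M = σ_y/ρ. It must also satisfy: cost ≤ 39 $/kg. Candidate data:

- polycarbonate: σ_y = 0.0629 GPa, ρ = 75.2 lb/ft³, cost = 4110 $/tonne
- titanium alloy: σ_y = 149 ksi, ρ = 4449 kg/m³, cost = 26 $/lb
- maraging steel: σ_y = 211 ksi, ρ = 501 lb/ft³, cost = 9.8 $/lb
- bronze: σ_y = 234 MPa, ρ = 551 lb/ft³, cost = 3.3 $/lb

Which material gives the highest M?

Screen on constraints: cost ≤ 39 $/kg. Survivors: polycarbonate, maraging steel, bronze.
In SI units:
  polycarbonate: σ_y = 62.90 MPa, ρ = 1205 kg/m³
  maraging steel: σ_y = 1455 MPa, ρ = 8025 kg/m³
  bronze: σ_y = 234.0 MPa, ρ = 8826 kg/m³
  maraging steel: M = 181 kN·m/kg
  polycarbonate: M = 52.2 kN·m/kg
  bronze: M = 26.5 kN·m/kg
Maraging steel ranks first.

maraging steel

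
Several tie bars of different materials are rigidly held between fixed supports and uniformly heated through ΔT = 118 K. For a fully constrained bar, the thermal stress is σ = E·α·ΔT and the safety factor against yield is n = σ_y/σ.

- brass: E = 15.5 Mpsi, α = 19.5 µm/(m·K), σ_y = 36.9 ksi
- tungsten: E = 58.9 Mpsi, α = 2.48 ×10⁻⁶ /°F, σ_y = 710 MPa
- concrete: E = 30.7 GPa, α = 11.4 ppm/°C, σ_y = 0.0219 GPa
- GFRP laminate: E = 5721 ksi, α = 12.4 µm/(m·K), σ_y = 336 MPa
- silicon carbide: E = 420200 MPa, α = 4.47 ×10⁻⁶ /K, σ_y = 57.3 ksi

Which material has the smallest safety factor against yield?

Per material, after unit conversion:
  brass: E = 106.9, α = 19.5, σ_y = 254.4 → σ = 246 MPa, n = 1.03
  tungsten: E = 406.1, α = 4.46, σ_y = 710.0 → σ = 214 MPa, n = 3.32
  concrete: E = 30.70, α = 11.4, σ_y = 21.90 → σ = 41.3 MPa, n = 0.530
  GFRP laminate: E = 39.44, α = 12.4, σ_y = 336.0 → σ = 57.7 MPa, n = 5.82
  silicon carbide: E = 420.2, α = 4.47, σ_y = 395.1 → σ = 222 MPa, n = 1.78
Concrete has the lowest safety factor, n = 0.530.

concrete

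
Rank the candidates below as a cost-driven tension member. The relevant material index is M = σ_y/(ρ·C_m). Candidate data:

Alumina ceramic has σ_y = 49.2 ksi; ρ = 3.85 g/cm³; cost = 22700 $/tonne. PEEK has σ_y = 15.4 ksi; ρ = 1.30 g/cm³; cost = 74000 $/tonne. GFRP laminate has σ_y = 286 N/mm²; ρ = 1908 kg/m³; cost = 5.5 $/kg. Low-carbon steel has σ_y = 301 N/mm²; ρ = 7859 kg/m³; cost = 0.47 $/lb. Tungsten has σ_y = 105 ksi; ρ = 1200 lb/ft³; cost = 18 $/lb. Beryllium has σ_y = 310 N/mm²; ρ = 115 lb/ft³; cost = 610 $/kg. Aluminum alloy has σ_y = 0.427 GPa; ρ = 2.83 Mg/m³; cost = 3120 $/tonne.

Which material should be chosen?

aluminum alloy

In SI units:
  alumina ceramic: σ_y = 339.2 MPa, ρ = 3850 kg/m³, cost = 22.70 $/kg
  PEEK: σ_y = 106.2 MPa, ρ = 1300 kg/m³, cost = 74.00 $/kg
  GFRP laminate: σ_y = 286.0 MPa, ρ = 1908 kg/m³, cost = 5.500 $/kg
  low-carbon steel: σ_y = 301.0 MPa, ρ = 7859 kg/m³, cost = 1.036 $/kg
  tungsten: σ_y = 723.9 MPa, ρ = 19220 kg/m³, cost = 39.68 $/kg
  beryllium: σ_y = 310.0 MPa, ρ = 1842 kg/m³, cost = 610.0 $/kg
  aluminum alloy: σ_y = 427.0 MPa, ρ = 2830 kg/m³, cost = 3.120 $/kg
  aluminum alloy: M = 48.4 kN·m per $
  low-carbon steel: M = 37.0 kN·m per $
  GFRP laminate: M = 27.3 kN·m per $
  alumina ceramic: M = 3.88 kN·m per $
  PEEK: M = 1.10 kN·m per $
  tungsten: M = 0.949 kN·m per $
  beryllium: M = 0.276 kN·m per $
Aluminum alloy has the largest M.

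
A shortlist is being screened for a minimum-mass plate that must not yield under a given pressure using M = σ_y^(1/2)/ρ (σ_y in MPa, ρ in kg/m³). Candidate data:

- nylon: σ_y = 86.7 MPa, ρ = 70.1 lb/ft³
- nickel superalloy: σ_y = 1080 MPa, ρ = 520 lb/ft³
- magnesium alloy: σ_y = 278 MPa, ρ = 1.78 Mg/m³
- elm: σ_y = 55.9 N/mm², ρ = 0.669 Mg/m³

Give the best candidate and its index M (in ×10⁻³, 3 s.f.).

Normalizing units and computing the index:
  nylon: σ_y = 86.70 MPa, ρ = 1123 kg/m³
  nickel superalloy: σ_y = 1080 MPa, ρ = 8330 kg/m³
  magnesium alloy: σ_y = 278.0 MPa, ρ = 1780 kg/m³
  elm: σ_y = 55.90 MPa, ρ = 669.0 kg/m³
  elm: M = 11.2×10⁻³
  magnesium alloy: M = 9.37×10⁻³
  nylon: M = 8.29×10⁻³
  nickel superalloy: M = 3.95×10⁻³
Highest index: elm.

elm, M = 11.2×10⁻³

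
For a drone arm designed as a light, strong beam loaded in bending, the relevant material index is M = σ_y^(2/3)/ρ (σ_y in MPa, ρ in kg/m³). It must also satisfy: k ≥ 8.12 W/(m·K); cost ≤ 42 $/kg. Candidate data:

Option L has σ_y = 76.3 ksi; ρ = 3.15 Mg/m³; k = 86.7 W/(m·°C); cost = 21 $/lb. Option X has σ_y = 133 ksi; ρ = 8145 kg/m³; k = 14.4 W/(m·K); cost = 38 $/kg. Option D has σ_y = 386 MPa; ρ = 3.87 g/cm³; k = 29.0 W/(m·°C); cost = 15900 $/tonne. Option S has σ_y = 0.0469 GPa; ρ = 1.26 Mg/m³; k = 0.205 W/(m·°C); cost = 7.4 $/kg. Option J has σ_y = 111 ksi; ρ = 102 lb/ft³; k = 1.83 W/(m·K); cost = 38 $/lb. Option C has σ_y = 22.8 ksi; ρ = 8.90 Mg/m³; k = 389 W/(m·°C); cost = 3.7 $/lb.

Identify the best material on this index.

Screen on constraints: k ≥ 8.12 W/(m·K); cost ≤ 42 $/kg. Survivors: option X, option D, option C.
Convert each candidate to consistent units, then evaluate M:
  option X: σ_y = 917.0 MPa, ρ = 8145 kg/m³
  option D: σ_y = 386.0 MPa, ρ = 3870 kg/m³
  option C: σ_y = 157.2 MPa, ρ = 8900 kg/m³
  option D: M = 13.7×10⁻³
  option X: M = 11.6×10⁻³
  option C: M = 3.27×10⁻³
Option D has the largest M.

option D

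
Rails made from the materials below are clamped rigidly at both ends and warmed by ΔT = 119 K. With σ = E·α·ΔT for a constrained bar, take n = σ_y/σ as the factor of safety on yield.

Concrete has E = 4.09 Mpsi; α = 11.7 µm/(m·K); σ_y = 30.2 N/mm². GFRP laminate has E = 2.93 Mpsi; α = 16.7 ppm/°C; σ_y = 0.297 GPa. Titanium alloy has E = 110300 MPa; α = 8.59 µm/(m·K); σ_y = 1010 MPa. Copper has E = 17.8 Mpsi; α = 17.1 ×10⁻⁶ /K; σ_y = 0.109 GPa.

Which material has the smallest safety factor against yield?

Converting E to GPa, α to ×10⁻⁶/K, σ_y to MPa, then σ and n for each:
  concrete: E = 28.20, α = 11.7, σ_y = 30.20 → σ = 39.3 MPa, n = 0.769
  GFRP laminate: E = 20.20, α = 16.7, σ_y = 297.0 → σ = 40.1 MPa, n = 7.40
  titanium alloy: E = 110.3, α = 8.59, σ_y = 1010 → σ = 113 MPa, n = 8.96
  copper: E = 122.7, α = 17.1, σ_y = 109.0 → σ = 250 MPa, n = 0.436
Copper has the lowest safety factor, n = 0.436.

copper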